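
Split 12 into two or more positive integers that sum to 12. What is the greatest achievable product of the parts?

81

Define prod[k] = max over 1≤i<k of i · max(k−i, prod[k−i]); the inner max lets the remainder stay uncut if that's better.
prod[2] = 1*max(1,0) = 1*1 = 1
prod[3] = 1*max(2,1) = 1*2 = 2
prod[4] = 2*max(2,1) = 2*2 = 4
prod[5] = 2*max(3,2) = 2*3 = 6
prod[6] = 3*max(3,2) = 3*3 = 9
prod[7] = 2*max(5,6) = 2*6 = 12
prod[8] = 2*max(6,9) = 2*9 = 18
prod[9] = 3*max(6,9) = 3*9 = 27
prod[10] = 2*max(8,18) = 2*18 = 36
prod[11] = 2*max(9,27) = 2*27 = 54
prod[12] = 3*max(9,27) = 3*27 = 81
One optimal split: 3 + 3 + 3 + 3; product 3*3*3*3 = 81.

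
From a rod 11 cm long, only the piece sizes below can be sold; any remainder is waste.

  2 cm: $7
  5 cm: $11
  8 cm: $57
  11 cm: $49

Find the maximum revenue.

64

Build best[k] bottom-up: best[k] = max over allowed piece i of (p[i] + best[k−i]).
best[1] = 0
best[2] = 7
best[3] = 7
best[4] = 14  (first piece 2, then best[2]=7)
best[5] = 14
best[6] = 21  (first piece 2, then best[4]=14)
best[7] = 21
best[8] = 57
best[9] = 57
best[10] = 64  (first piece 2, then best[8]=57)
best[11] = 64
One optimal cutting: pieces 8 + 2 with 1 cm of scrap → $64.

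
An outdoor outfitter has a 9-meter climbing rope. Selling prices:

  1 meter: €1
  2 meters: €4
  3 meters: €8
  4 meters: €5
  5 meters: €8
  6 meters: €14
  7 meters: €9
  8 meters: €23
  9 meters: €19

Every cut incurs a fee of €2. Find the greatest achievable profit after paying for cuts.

Consider every possible first cut. r[k] is the best of p[i]+r[k−i] over all sellable i≤k, charging 2 whenever i<k.
r[1] = 1
r[2] = max(1+1-2, 4+0) = 4
r[3] = max(1+4-2, 4+1-2, 8+0) = 8
r[4] = max(1+8-2, 4+4-2, 8+1-2, 5+0) = 7
r[5] = max(1+7-2, 4+8-2, 8+4-2, 5+1-2, 8+0) = 10
r[6] = max(1+10-2, 4+7-2, 8+8-2, 5+4-2, 8+1-2, 14+0) = 14
r[7] = max(1+14-2, 4+10-2, 8+7-2, …, 14+1-2, 9+0) = 13
r[8] = max(1+13-2, 4+14-2, 8+10-2, …, 9+1-2, 23+0) = 23
r[9] = max(1+23-2, 4+13-2, 8+14-2, …, 23+1-2, 19+0) = 22
One optimal plan: pieces 8 + 1 (1 cut) → €24 − €2 = €22.

22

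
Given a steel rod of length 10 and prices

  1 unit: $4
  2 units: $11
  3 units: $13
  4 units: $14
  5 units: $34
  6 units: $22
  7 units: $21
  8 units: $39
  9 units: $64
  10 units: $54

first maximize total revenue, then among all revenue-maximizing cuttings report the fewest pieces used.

Build r[k] bottom-up: r[k] = max over allowed piece i of (p[i] + r[k−i]).
r[1] = 4
r[2] = max(4+4, 11+0) = 11
r[3] = max(4+11, 11+4, 13+0) = 15
r[4] = max(4+15, 11+11, 13+4, 14+0) = 22
r[5] = max(4+22, 11+15, 13+11, 14+4, 34+0) = 34
r[6] = max(4+34, 11+22, 13+15, 14+11, 34+4, 22+0) = 38
r[7] = max(4+38, 11+34, 13+22, …, 22+4, 21+0) = 45
r[8] = max(4+45, 11+38, 13+34, …, 21+4, 39+0) = 49
r[9] = max(4+49, 11+45, 13+38, …, 39+4, 64+0) = 64
r[10] = max(4+64, 11+49, 13+45, …, 64+4, 54+0) = 68
Maximum revenue is $68.
Now minimize piece count subject to staying optimal: for each k, pieces[k] = 1 + min over i with p[i]+r[k−i]=r[k] of pieces[k−i].
pieces[7] = 2
pieces[8] = 3
pieces[9] = 1
pieces[10] = 2

2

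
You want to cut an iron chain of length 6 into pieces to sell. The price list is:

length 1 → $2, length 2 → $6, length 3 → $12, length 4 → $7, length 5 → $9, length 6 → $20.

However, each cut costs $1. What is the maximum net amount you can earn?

Let r[k] be the best obtainable value from length k. For each k, try every first piece i and keep the best of price[i] + r[k−i] minus the 1 cut fee when i<k.
r[1] = 2
r[2] = max(2+2-1, 6+0) = 6
r[3] = max(2+6-1, 6+2-1, 12+0) = 12
r[4] = max(2+12-1, 6+6-1, 12+2-1, 7+0) = 13
r[5] = max(2+13-1, 6+12-1, 12+6-1, 7+2-1, 9+0) = 17
r[6] = max(2+17-1, 6+13-1, 12+12-1, 7+6-1, 9+2-1, 20+0) = 23
One optimal plan: pieces 3 + 3 (1 cut) → $24 − $1 = $23.

23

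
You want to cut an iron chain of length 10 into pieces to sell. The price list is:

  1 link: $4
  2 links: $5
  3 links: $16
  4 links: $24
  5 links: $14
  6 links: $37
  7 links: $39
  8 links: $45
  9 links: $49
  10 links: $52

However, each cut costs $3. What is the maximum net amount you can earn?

Build v[k] bottom-up: v[k] = max over allowed piece i of (p[i] + v[k−i]) − 3 per cut.
v[1] = 4
v[2] = 5  (first piece 1, then v[1]=4)
v[3] = 16
v[4] = 24
v[5] = 25  (first piece 1, then v[4]=24)
v[6] = 37
v[7] = 39
v[8] = 45  (first piece 4, then v[4]=24)
v[9] = 50  (first piece 3, then v[6]=37)
v[10] = 58  (first piece 4, then v[6]=37)
One optimal plan: pieces 6 + 4 (1 cut) → $61 − $3 = $58.

58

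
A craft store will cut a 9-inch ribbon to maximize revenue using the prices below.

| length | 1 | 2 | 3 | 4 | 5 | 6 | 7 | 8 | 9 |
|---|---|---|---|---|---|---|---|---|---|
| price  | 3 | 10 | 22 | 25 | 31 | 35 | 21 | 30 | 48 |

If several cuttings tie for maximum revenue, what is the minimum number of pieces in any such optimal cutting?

Let r[k] be the best obtainable value from length k. For each k, try every first piece i and keep the best of price[i] + r[k−i].
r[1] = 3
r[2] = 10
r[3] = 22
r[4] = 25  (first piece 1, then r[3]=22)
r[5] = 32  (first piece 2, then r[3]=22)
r[6] = 44  (first piece 3, then r[3]=22)
r[7] = 47  (first piece 1, then r[6]=44)
r[8] = 54  (first piece 2, then r[6]=44)
r[9] = 66  (first piece 3, then r[6]=44)
Maximum revenue is ¢66.
Now minimize piece count subject to staying optimal: for each k, pieces[k] = 1 + min over i with p[i]+r[k−i]=r[k] of pieces[k−i].
pieces[6] = 2
pieces[7] = 2
pieces[8] = 3
pieces[9] = 3

3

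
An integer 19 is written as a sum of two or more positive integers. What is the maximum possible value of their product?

Fill f[k] for k=2..19: at each k try every first piece i and multiply by the better of (k−i) uncut or f[k−i].
f[2] = 1*max(1,0) = 1*1 = 1
f[3] = max(1*2, 2*1) = 2
f[4] = max(1*3, 2*2, 3*1) = 4
f[5] = max(1*4, 2*3, 3*2, 4*1) = 6
f[6] = max(1*6, 2*4, 3*3, 4*2, 5*1) = 9
f[7] = max(1*9, 2*6, 3*4, 4*3, 5*2, 6*1) = 12
f[8] = max(1*12, 2*9, 3*6, …, 6*2, 7*1) = 18
f[9] = max(1*18, 2*12, 3*9, …, 7*2, 8*1) = 27
f[10] = max(1*27, 2*18, 3*12, …, 8*2, 9*1) = 36
f[11] = max(1*36, 2*27, 3*18, …, 9*2, 10*1) = 54
f[12] = max(1*54, 2*36, 3*27, …, 10*2, 11*1) = 81
f[13] = max(1*81, 2*54, 3*36, …, 11*2, 12*1) = 108
f[14] = max(1*108, 2*81, 3*54, …, 12*2, 13*1) = 162
f[15] = max(1*162, 2*108, 3*81, …, 13*2, 14*1) = 243
f[16] = max(1*243, 2*162, 3*108, …, 14*2, 15*1) = 324
f[17] = max(1*324, 2*243, 3*162, …, 15*2, 16*1) = 486
f[18] = max(1*486, 2*324, 3*243, …, 16*2, 17*1) = 729
f[19] = max(1*729, 2*486, 3*324, …, 17*2, 18*1) = 972
One optimal split: 3 + 3 + 3 + 3 + 3 + 2 + 2; product 3*3*3*3*3*2*2 = 972.

972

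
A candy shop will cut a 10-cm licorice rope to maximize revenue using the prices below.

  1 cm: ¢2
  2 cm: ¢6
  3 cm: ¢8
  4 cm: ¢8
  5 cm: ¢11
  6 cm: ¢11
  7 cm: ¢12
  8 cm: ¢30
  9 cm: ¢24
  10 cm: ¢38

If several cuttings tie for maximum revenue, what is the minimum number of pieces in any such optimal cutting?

1

Build r[k] bottom-up: r[k] = max over allowed piece i of (p[i] + r[k−i]).
r[1] = 2
r[2] = max(2+2, 6+0) = 6
r[3] = max(2+6, 6+2, 8+0) = 8
r[4] = max(2+8, 6+6, 8+2, 8+0) = 12
r[5] = max(2+12, 6+8, 8+6, 8+2, 11+0) = 14
r[6] = max(2+14, 6+12, 8+8, 8+6, 11+2, 11+0) = 18
r[7] = max(2+18, 6+14, 8+12, …, 11+2, 12+0) = 20
r[8] = max(2+20, 6+18, 8+14, …, 12+2, 30+0) = 30
r[9] = max(2+30, 6+20, 8+18, …, 30+2, 24+0) = 32
r[10] = max(2+32, 6+30, 8+20, …, 24+2, 38+0) = 38
Maximum revenue is ¢38.
Now minimize piece count subject to staying optimal: for each k, pieces[k] = 1 + min over i with p[i]+r[k−i]=r[k] of pieces[k−i].
pieces[7] = 3
pieces[8] = 1
pieces[9] = 2
pieces[10] = 1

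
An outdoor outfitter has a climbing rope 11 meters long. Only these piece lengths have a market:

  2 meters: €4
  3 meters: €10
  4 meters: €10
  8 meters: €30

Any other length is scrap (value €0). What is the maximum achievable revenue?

40

Build best[k] bottom-up: best[k] = max over allowed piece i of (p[i] + best[k−i]).
best[1] = 0
best[2] = 4
best[3] = max(4+0, 10+0) = 10
best[4] = max(4+4, 10+0, 10+0) = 10
best[5] = max(4+10, 10+4, 10+0) = 14
best[6] = max(4+10, 10+10, 10+4) = 20
best[7] = max(4+14, 10+10, 10+10) = 20
best[8] = max(4+20, 10+14, 10+10, 30+0) = 30
best[9] = max(4+20, 10+20, 10+14, 30+0) = 30
best[10] = max(4+30, 10+20, 10+20, 30+4) = 34
best[11] = max(4+30, 10+30, 10+20, 30+10) = 40
One optimal cutting: 8 + 3 → €40.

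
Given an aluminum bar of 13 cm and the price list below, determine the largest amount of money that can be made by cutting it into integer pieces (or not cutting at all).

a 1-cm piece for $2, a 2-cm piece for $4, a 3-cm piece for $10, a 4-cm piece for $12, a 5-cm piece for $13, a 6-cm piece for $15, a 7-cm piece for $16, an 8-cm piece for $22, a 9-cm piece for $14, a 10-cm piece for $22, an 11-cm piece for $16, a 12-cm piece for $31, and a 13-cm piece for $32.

42

Let best[k] be the best obtainable value from length k. For each k, try every first piece i and keep the best of price[i] + best[k−i].
best[1] = 2
best[2] = max(2+2, 4+0) = 4
best[3] = max(2+4, 4+2, 10+0) = 10
best[4] = max(2+10, 4+4, 10+2, 12+0) = 12
best[5] = max(2+12, 4+10, 10+4, 12+2, 13+0) = 14
best[6] = max(2+14, 4+12, 10+10, 12+4, 13+2, 15+0) = 20
best[7] = max(2+20, 4+14, 10+12, …, 15+2, 16+0) = 22
best[8] = max(2+22, 4+20, 10+14, …, 16+2, 22+0) = 24
best[9] = max(2+24, 4+22, 10+20, …, 22+2, 14+0) = 30
best[10] = max(2+30, 4+24, 10+22, …, 14+2, 22+0) = 32
best[11] = max(2+32, 4+30, 10+24, …, 22+2, 16+0) = 34
best[12] = max(2+34, 4+32, 10+30, …, 16+2, 31+0) = 40
best[13] = max(2+40, 4+34, 10+32, …, 31+2, 32+0) = 42
One optimal cutting: 3 + 3 + 3 + 3 + 1 → $10 + $10 + $10 + $10 + $2 = $42.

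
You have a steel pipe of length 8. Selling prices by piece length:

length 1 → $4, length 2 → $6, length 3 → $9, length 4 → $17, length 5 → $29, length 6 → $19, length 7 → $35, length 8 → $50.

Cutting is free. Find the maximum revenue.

50

Build R[k] bottom-up: R[k] = max over allowed piece i of (p[i] + R[k−i]).
R[1] = 4
R[2] = max(4+4, 6+0) = 8
R[3] = max(4+8, 6+4, 9+0) = 12
R[4] = max(4+12, 6+8, 9+4, 17+0) = 17
R[5] = max(4+17, 6+12, 9+8, 17+4, 29+0) = 29
R[6] = max(4+29, 6+17, 9+12, 17+8, 29+4, 19+0) = 33
R[7] = max(4+33, 6+29, 9+17, …, 19+4, 35+0) = 37
R[8] = max(4+37, 6+33, 9+29, …, 35+4, 50+0) = 50
Best is to sell the whole 8-meter piece uncut for $50.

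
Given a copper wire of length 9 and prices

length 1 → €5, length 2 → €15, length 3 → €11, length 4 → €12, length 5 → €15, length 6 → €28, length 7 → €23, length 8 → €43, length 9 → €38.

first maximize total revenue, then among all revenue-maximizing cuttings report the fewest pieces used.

Consider every possible first cut. r[k] is the best of p[i]+r[k−i] over all sellable i≤k.
r[1] = 5
r[2] = max(5+5, 15+0) = 15
r[3] = max(5+15, 15+5, 11+0) = 20
r[4] = max(5+20, 15+15, 11+5, 12+0) = 30
r[5] = max(5+30, 15+20, 11+15, 12+5, 15+0) = 35
r[6] = max(5+35, 15+30, 11+20, 12+15, 15+5, 28+0) = 45
r[7] = max(5+45, 15+35, 11+30, …, 28+5, 23+0) = 50
r[8] = max(5+50, 15+45, 11+35, …, 23+5, 43+0) = 60
r[9] = max(5+60, 15+50, 11+45, …, 43+5, 38+0) = 65
Maximum revenue is €65.
Now minimize piece count subject to staying optimal: for each k, pieces[k] = 1 + min over i with p[i]+r[k−i]=r[k] of pieces[k−i].
pieces[6] = 3
pieces[7] = 4
pieces[8] = 4
pieces[9] = 5

5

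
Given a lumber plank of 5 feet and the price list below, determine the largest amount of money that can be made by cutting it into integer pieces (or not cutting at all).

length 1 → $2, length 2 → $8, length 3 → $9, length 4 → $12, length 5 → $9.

Let v[k] be the best obtainable value from length k. For each k, try every first piece i and keep the best of price[i] + v[k−i].
v[1] = 2
v[2] = max(2+2, 8+0) = 8
v[3] = max(2+8, 8+2, 9+0) = 10
v[4] = max(2+10, 8+8, 9+2, 12+0) = 16
v[5] = max(2+16, 8+10, 9+8, 12+2, 9+0) = 18
One optimal cutting: 2 + 2 + 1 → $8 + $8 + $2 = $18.

18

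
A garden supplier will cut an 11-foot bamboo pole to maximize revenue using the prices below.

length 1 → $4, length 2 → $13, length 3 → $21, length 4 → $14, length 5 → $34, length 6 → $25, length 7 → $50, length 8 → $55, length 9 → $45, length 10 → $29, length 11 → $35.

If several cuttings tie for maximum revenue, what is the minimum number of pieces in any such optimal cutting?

2

Build r[k] bottom-up: r[k] = max over allowed piece i of (p[i] + r[k−i]).
r[1] = 4
r[2] = 13
r[3] = 21
r[4] = 26  (first piece 2, then r[2]=13)
r[5] = 34  (first piece 2, then r[3]=21)
r[6] = 42  (first piece 3, then r[3]=21)
r[7] = 50
r[8] = 55  (first piece 2, then r[6]=42)
r[9] = 63  (first piece 2, then r[7]=50)
r[10] = 71  (first piece 3, then r[7]=50)
r[11] = 76  (first piece 2, then r[9]=63)
Maximum revenue is $76.
Now minimize piece count subject to staying optimal: for each k, pieces[k] = 1 + min over i with p[i]+r[k−i]=r[k] of pieces[k−i].
pieces[8] = 1
pieces[9] = 2
pieces[10] = 2
pieces[11] = 2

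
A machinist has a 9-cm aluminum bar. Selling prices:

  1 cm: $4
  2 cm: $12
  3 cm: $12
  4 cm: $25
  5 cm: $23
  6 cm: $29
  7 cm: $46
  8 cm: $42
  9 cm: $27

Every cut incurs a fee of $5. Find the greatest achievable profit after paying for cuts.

53

Build net[k] bottom-up: net[k] = max over allowed piece i of (p[i] + net[k−i]) − 5 per cut.
net[1] = 4
net[2] = max(4+4-5, 12+0) = 12
net[3] = max(4+12-5, 12+4-5, 12+0) = 12
net[4] = max(4+12-5, 12+12-5, 12+4-5, 25+0) = 25
net[5] = max(4+25-5, 12+12-5, 12+12-5, 25+4-5, 23+0) = 24
net[6] = max(4+24-5, 12+25-5, 12+12-5, 25+12-5, 23+4-5, 29+0) = 32
net[7] = max(4+32-5, 12+24-5, 12+25-5, …, 29+4-5, 46+0) = 46
net[8] = max(4+46-5, 12+32-5, 12+24-5, …, 46+4-5, 42+0) = 45
net[9] = max(4+45-5, 12+46-5, 12+32-5, …, 42+4-5, 27+0) = 53
One optimal plan: pieces 7 + 2 (1 cut) → $58 − $5 = $53.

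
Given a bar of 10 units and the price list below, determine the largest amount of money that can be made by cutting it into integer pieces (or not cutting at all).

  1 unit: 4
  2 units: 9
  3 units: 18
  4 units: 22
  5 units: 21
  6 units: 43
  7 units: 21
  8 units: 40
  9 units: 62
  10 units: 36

66

Consider every possible first cut. r[k] is the best of p[i]+r[k−i] over all sellable i≤k.
r[1] = 4
r[2] = max(4+4, 9+0) = 9
r[3] = max(4+9, 9+4, 18+0) = 18
r[4] = max(4+18, 9+9, 18+4, 22+0) = 22
r[5] = max(4+22, 9+18, 18+9, 22+4, 21+0) = 27
r[6] = max(4+27, 9+22, 18+18, 22+9, 21+4, 43+0) = 43
r[7] = max(4+43, 9+27, 18+22, …, 43+4, 21+0) = 47
r[8] = max(4+47, 9+43, 18+27, …, 21+4, 40+0) = 52
r[9] = max(4+52, 9+47, 18+43, …, 40+4, 62+0) = 62
r[10] = max(4+62, 9+52, 18+47, …, 62+4, 36+0) = 66
One optimal cutting: 9 + 1 → 62 + 4 = 66.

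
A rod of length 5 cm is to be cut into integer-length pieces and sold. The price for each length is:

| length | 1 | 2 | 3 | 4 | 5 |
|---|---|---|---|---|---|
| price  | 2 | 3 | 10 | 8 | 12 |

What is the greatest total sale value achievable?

Build R[k] bottom-up: R[k] = max over allowed piece i of (p[i] + R[k−i]).
R[1] = 2
R[2] = max(2+2, 3+0) = 4
R[3] = max(2+4, 3+2, 10+0) = 10
R[4] = max(2+10, 3+4, 10+2, 8+0) = 12
R[5] = max(2+12, 3+10, 10+4, 8+2, 12+0) = 14
One optimal cutting: 3 + 1 + 1 → $10 + $2 + $2 = $14.

14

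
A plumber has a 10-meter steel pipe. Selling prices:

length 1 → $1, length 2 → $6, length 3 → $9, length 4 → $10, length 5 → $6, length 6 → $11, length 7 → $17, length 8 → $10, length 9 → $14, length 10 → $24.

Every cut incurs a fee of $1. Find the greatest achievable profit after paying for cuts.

Consider every possible first cut. r[k] is the best of p[i]+r[k−i] over all sellable i≤k, charging 1 whenever i<k.
r[1] = 1
r[2] = max(1+1-1, 6+0) = 6
r[3] = max(1+6-1, 6+1-1, 9+0) = 9
r[4] = max(1+9-1, 6+6-1, 9+1-1, 10+0) = 11
r[5] = max(1+11-1, 6+9-1, 9+6-1, 10+1-1, 6+0) = 14
r[6] = max(1+14-1, 6+11-1, 9+9-1, 10+6-1, 6+1-1, 11+0) = 17
r[7] = max(1+17-1, 6+14-1, 9+11-1, …, 11+1-1, 17+0) = 19
r[8] = max(1+19-1, 6+17-1, 9+14-1, …, 17+1-1, 10+0) = 22
r[9] = max(1+22-1, 6+19-1, 9+17-1, …, 10+1-1, 14+0) = 25
r[10] = max(1+25-1, 6+22-1, 9+19-1, …, 14+1-1, 24+0) = 27
One optimal plan: pieces 3 + 3 + 2 + 2 (3 cuts) → $30 − $3 = $27.

27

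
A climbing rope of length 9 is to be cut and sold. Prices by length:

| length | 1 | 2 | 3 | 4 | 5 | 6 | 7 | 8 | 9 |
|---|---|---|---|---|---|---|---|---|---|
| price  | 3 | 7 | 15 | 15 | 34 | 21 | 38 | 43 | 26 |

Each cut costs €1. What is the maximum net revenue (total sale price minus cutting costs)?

50

Let r[k] be the best obtainable value from length k. For each k, try every first piece i and keep the best of price[i] + r[k−i] minus the 1 cut fee when i<k.
r[1] = 3
r[2] = max(3+3-1, 7+0) = 7
r[3] = max(3+7-1, 7+3-1, 15+0) = 15
r[4] = max(3+15-1, 7+7-1, 15+3-1, 15+0) = 17
r[5] = max(3+17-1, 7+15-1, 15+7-1, 15+3-1, 34+0) = 34
r[6] = max(3+34-1, 7+17-1, 15+15-1, 15+7-1, 34+3-1, 21+0) = 36
r[7] = max(3+36-1, 7+34-1, 15+17-1, …, 21+3-1, 38+0) = 40
r[8] = max(3+40-1, 7+36-1, 15+34-1, …, 38+3-1, 43+0) = 48
r[9] = max(3+48-1, 7+40-1, 15+36-1, …, 43+3-1, 26+0) = 50
One optimal plan: pieces 5 + 3 + 1 (2 cuts) → €52 − €2 = €50.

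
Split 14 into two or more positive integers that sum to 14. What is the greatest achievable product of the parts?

162

Fill g[k] for k=2..14: at each k try every first piece i and multiply by the better of (k−i) uncut or g[k−i].
Small cases: g[2]=1, g[3]=2, g[4]=4, g[5]=6, g[6]=9, g[7]=12, g[8]=18, g[9]=27.
g[10] = max(1×27, 2×18, 3×12, …, 8×2, 9×1) = 36
g[11] = max(1×36, 2×27, 3×18, …, 9×2, 10×1) = 54
g[12] = max(1×54, 2×36, 3×27, …, 10×2, 11×1) = 81
g[13] = max(1×81, 2×54, 3×36, …, 11×2, 12×1) = 108
g[14] = max(1×108, 2×81, 3×54, …, 12×2, 13×1) = 162
One optimal split: 3 + 3 + 3 + 3 + 2; product 3×3×3×3×2 = 162.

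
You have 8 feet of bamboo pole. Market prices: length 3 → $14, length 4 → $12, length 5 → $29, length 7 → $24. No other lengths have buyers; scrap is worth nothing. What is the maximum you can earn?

43

Build best[k] bottom-up: best[k] = max over allowed piece i of (p[i] + best[k−i]).
best[1] = 0
best[2] = 0
best[3] = 14
best[4] = 14
best[5] = 29
best[6] = 29
best[7] = 29
best[8] = 43  (first piece 3, then best[5]=29)
One optimal cutting: 5 + 3 → $43.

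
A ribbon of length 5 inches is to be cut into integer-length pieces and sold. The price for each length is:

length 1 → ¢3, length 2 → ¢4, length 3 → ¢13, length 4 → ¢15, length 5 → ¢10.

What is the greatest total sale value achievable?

19

Consider every possible first cut. v[k] is the best of p[i]+v[k−i] over all sellable i≤k.
v[1] = 3
v[2] = 6  (first piece 1, then v[1]=3)
v[3] = 13
v[4] = 16  (first piece 1, then v[3]=13)
v[5] = 19  (first piece 1, then v[4]=16)
One optimal cutting: 3 + 1 + 1 → ¢13 + ¢3 + ¢3 = ¢19.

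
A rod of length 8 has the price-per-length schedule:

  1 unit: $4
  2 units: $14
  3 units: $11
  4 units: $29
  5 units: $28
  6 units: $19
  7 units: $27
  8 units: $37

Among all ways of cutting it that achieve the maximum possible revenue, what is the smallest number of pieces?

Let r[k] be the best obtainable value from length k. For each k, try every first piece i and keep the best of price[i] + r[k−i].
r[1] = 4
r[2] = 14
r[3] = 18  (first piece 1, then r[2]=14)
r[4] = 29
r[5] = 33  (first piece 1, then r[4]=29)
r[6] = 43  (first piece 2, then r[4]=29)
r[7] = 47  (first piece 1, then r[6]=43)
r[8] = 58  (first piece 4, then r[4]=29)
Maximum revenue is $58.
Now minimize piece count subject to staying optimal: for each k, pieces[k] = 1 + min over i with p[i]+r[k−i]=r[k] of pieces[k−i].
pieces[5] = 2
pieces[6] = 2
pieces[7] = 3
pieces[8] = 2

2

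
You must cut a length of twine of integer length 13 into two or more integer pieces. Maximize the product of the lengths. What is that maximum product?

108

Define g[k] = max over 1≤i<k of i · max(k−i, g[k−i]); the inner max lets the remainder stay uncut if that's better.
g[2] = 1*max(1,0) = 1*1 = 1
g[3] = 1*max(2,1) = 1*2 = 2
g[4] = 2*max(2,1) = 2*2 = 4
g[5] = 2*max(3,2) = 2*3 = 6
g[6] = 3*max(3,2) = 3*3 = 9
g[7] = 2*max(5,6) = 2*6 = 12
g[8] = 2*max(6,9) = 2*9 = 18
g[9] = 3*max(6,9) = 3*9 = 27
g[10] = 2*max(8,18) = 2*18 = 36
g[11] = 2*max(9,27) = 2*27 = 54
g[12] = 3*max(9,27) = 3*27 = 81
g[13] = 2*max(11,54) = 2*54 = 108
One optimal split: 3 + 3 + 3 + 2 + 2; product 3*3*3*2*2 = 108.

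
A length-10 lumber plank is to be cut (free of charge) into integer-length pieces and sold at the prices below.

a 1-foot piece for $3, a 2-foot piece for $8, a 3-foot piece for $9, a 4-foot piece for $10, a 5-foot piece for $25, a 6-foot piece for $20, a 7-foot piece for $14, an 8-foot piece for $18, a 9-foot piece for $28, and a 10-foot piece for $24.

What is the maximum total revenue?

Consider every possible first cut. r[k] is the best of p[i]+r[k−i] over all sellable i≤k.
r[1] = 3
r[2] = max(3+3, 8+0) = 8
r[3] = max(3+8, 8+3, 9+0) = 11
r[4] = max(3+11, 8+8, 9+3, 10+0) = 16
r[5] = max(3+16, 8+11, 9+8, 10+3, 25+0) = 25
r[6] = max(3+25, 8+16, 9+11, 10+8, 25+3, 20+0) = 28
r[7] = max(3+28, 8+25, 9+16, …, 20+3, 14+0) = 33
r[8] = max(3+33, 8+28, 9+25, …, 14+3, 18+0) = 36
r[9] = max(3+36, 8+33, 9+28, …, 18+3, 28+0) = 41
r[10] = max(3+41, 8+36, 9+33, …, 28+3, 24+0) = 50
One optimal cutting: 5 + 5 → $25 + $25 = $50.

50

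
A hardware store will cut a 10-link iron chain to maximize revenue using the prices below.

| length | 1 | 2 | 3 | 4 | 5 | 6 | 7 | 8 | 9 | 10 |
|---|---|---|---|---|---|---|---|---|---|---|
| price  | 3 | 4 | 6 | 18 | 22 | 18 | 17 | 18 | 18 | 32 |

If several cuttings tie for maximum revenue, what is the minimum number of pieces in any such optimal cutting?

Build r[k] bottom-up: r[k] = max over allowed piece i of (p[i] + r[k−i]).
r[1] = 3
r[2] = 6  (first piece 1, then r[1]=3)
r[3] = 9  (first piece 1, then r[2]=6)
r[4] = 18
r[5] = 22
r[6] = 25  (first piece 1, then r[5]=22)
r[7] = 28  (first piece 1, then r[6]=25)
r[8] = 36  (first piece 4, then r[4]=18)
r[9] = 40  (first piece 4, then r[5]=22)
r[10] = 44  (first piece 5, then r[5]=22)
Maximum revenue is $44.
Now minimize piece count subject to staying optimal: for each k, pieces[k] = 1 + min over i with p[i]+r[k−i]=r[k] of pieces[k−i].
pieces[7] = 3
pieces[8] = 2
pieces[9] = 2
pieces[10] = 2

2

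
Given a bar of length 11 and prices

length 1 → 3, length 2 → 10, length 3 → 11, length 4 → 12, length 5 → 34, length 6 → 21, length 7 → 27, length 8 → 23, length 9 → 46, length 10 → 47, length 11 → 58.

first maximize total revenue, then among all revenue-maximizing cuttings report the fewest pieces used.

Let r[k] be the best obtainable value from length k. For each k, try every first piece i and keep the best of price[i] + r[k−i].
r[1] = 3
r[2] = max(3+3, 10+0) = 10
r[3] = max(3+10, 10+3, 11+0) = 13
r[4] = max(3+13, 10+10, 11+3, 12+0) = 20
r[5] = max(3+20, 10+13, 11+10, 12+3, 34+0) = 34
r[6] = max(3+34, 10+20, 11+13, 12+10, 34+3, 21+0) = 37
r[7] = max(3+37, 10+34, 11+20, …, 21+3, 27+0) = 44
r[8] = max(3+44, 10+37, 11+34, …, 27+3, 23+0) = 47
r[9] = max(3+47, 10+44, 11+37, …, 23+3, 46+0) = 54
r[10] = max(3+54, 10+47, 11+44, …, 46+3, 47+0) = 68
r[11] = max(3+68, 10+54, 11+47, …, 47+3, 58+0) = 71
Maximum revenue is 71.
Now minimize piece count subject to staying optimal: for each k, pieces[k] = 1 + min over i with p[i]+r[k−i]=r[k] of pieces[k−i].
pieces[8] = 3
pieces[9] = 3
pieces[10] = 2
pieces[11] = 3

3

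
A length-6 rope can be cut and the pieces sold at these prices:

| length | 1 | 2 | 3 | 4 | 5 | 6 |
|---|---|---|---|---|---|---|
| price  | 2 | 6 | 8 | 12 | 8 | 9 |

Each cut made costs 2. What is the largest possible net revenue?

16

Let net[k] be the best obtainable value from length k. For each k, try every first piece i and keep the best of price[i] + net[k−i] minus the 2 cut fee when i<k.
net[1] = 2
net[2] = max(2+2-2, 6+0) = 6
net[3] = max(2+6-2, 6+2-2, 8+0) = 8
net[4] = max(2+8-2, 6+6-2, 8+2-2, 12+0) = 12
net[5] = max(2+12-2, 6+8-2, 8+6-2, 12+2-2, 8+0) = 12
net[6] = max(2+12-2, 6+12-2, 8+8-2, 12+6-2, 8+2-2, 9+0) = 16
One optimal plan: pieces 4 + 2 (1 cut) → 18 − 2 = 16.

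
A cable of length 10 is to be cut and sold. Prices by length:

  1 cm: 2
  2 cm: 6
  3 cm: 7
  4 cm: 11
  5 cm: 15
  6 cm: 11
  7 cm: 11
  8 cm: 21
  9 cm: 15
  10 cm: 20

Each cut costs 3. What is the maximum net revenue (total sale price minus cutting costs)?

Build v[k] bottom-up: v[k] = max over allowed piece i of (p[i] + v[k−i]) − 3 per cut.
v[1] = 2
v[2] = 6
v[3] = 7
v[4] = 11
v[5] = 15
v[6] = 14  (first piece 1, then v[5]=15)
v[7] = 18  (first piece 2, then v[5]=15)
v[8] = 21
v[9] = 23  (first piece 4, then v[5]=15)
v[10] = 27  (first piece 5, then v[5]=15)
One optimal plan: pieces 5 + 5 (1 cut) → 30 − 3 = 27.

27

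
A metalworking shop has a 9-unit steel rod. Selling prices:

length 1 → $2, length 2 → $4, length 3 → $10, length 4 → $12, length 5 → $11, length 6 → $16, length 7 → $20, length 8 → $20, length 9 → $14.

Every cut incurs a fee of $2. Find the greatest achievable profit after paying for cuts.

Build net[k] bottom-up: net[k] = max over allowed piece i of (p[i] + net[k−i]) − 2 per cut.
net[1] = 2
net[2] = 4
net[3] = 10
net[4] = 12
net[5] = 12  (first piece 1, then net[4]=12)
net[6] = 18  (first piece 3, then net[3]=10)
net[7] = 20  (first piece 3, then net[4]=12)
net[8] = 22  (first piece 4, then net[4]=12)
net[9] = 26  (first piece 3, then net[6]=18)
One optimal plan: pieces 3 + 3 + 3 (2 cuts) → $30 − $4 = $26.

26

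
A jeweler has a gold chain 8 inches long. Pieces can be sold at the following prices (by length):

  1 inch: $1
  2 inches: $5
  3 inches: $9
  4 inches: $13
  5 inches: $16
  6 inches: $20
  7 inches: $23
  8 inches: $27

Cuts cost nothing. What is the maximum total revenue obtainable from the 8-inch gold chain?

27

Build best[k] bottom-up: best[k] = max over allowed piece i of (p[i] + best[k−i]).
best[1] = 1
best[2] = max(1+1, 5+0) = 5
best[3] = max(1+5, 5+1, 9+0) = 9
best[4] = max(1+9, 5+5, 9+1, 13+0) = 13
best[5] = max(1+13, 5+9, 9+5, 13+1, 16+0) = 16
best[6] = max(1+16, 5+13, 9+9, 13+5, 16+1, 20+0) = 20
best[7] = max(1+20, 5+16, 9+13, …, 20+1, 23+0) = 23
best[8] = max(1+23, 5+20, 9+16, …, 23+1, 27+0) = 27
Best is to sell the whole 8-inch piece uncut for $27.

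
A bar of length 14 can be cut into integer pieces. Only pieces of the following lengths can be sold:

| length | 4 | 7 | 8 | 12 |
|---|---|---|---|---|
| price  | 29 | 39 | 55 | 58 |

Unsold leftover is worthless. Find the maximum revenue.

Build best[k] bottom-up: best[k] = max over allowed piece i of (p[i] + best[k−i]).
best[1] = 0
best[2] = 0
best[3] = 0
best[4] = 29
best[5] = 29
best[6] = 29
best[7] = max(29+0, 39+0) = 39
best[8] = max(29+29, 39+0, 55+0) = 58
best[9] = max(29+29, 39+0, 55+0) = 58
best[10] = max(29+29, 39+0, 55+0) = 58
best[11] = max(29+39, 39+29, 55+0) = 68
best[12] = max(29+58, 39+29, 55+29, 58+0) = 87
best[13] = max(29+58, 39+29, 55+29, 58+0) = 87
best[14] = max(29+58, 39+39, 55+29, 58+0) = 87
One optimal cutting: pieces 4 + 4 + 4 with 2 meters of scrap → 87.

87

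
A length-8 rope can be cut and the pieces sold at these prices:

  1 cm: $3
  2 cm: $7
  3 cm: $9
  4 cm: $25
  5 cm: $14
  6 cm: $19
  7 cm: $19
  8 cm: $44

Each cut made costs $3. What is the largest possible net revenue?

Build r[k] bottom-up: r[k] = max over allowed piece i of (p[i] + r[k−i]) − 3 per cut.
r[1] = 3
r[2] = max(3+3-3, 7+0) = 7
r[3] = max(3+7-3, 7+3-3, 9+0) = 9
r[4] = max(3+9-3, 7+7-3, 9+3-3, 25+0) = 25
r[5] = max(3+25-3, 7+9-3, 9+7-3, 25+3-3, 14+0) = 25
r[6] = max(3+25-3, 7+25-3, 9+9-3, 25+7-3, 14+3-3, 19+0) = 29
r[7] = max(3+29-3, 7+25-3, 9+25-3, …, 19+3-3, 19+0) = 31
r[8] = max(3+31-3, 7+29-3, 9+25-3, …, 19+3-3, 44+0) = 47
One optimal plan: pieces 4 + 4 (1 cut) → $50 − $3 = $47.

47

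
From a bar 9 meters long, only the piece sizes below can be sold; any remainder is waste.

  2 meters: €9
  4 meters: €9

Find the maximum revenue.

36

Build f[k] bottom-up: f[k] = max over allowed piece i of (p[i] + f[k−i]).
f[1] = 0
f[2] = 9
f[3] = 9
f[4] = max(9+9, 9+0) = 18
f[5] = max(9+9, 9+0) = 18
f[6] = max(9+18, 9+9) = 27
f[7] = max(9+18, 9+9) = 27
f[8] = max(9+27, 9+18) = 36
f[9] = max(9+27, 9+18) = 36
One optimal cutting: pieces 2 + 2 + 2 + 2 with 1 meter of scrap → €36.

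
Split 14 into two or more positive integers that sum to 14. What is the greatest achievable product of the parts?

162

Define g[k] = max over 1≤i<k of i · max(k−i, g[k−i]); the inner max lets the remainder stay uncut if that's better.
Small cases: g[2]=1, g[3]=2, g[4]=4, g[5]=6, g[6]=9.
g[7] = max(1×9, 2×6, 3×4, 4×3, 5×2, 6×1) = 12
g[8] = max(1×12, 2×9, 3×6, …, 6×2, 7×1) = 18
g[9] = max(1×18, 2×12, 3×9, …, 7×2, 8×1) = 27
g[10] = max(1×27, 2×18, 3×12, …, 8×2, 9×1) = 36
g[11] = max(1×36, 2×27, 3×18, …, 9×2, 10×1) = 54
g[12] = max(1×54, 2×36, 3×27, …, 10×2, 11×1) = 81
g[13] = max(1×81, 2×54, 3×36, …, 11×2, 12×1) = 108
g[14] = max(1×108, 2×81, 3×54, …, 12×2, 13×1) = 162
One optimal split: 3 + 3 + 3 + 3 + 2; product 3×3×3×3×2 = 162.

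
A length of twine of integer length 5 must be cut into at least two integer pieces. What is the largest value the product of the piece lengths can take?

6

Let prod[k] be the best product for length k (with at least one cut). For each first piece i, the rest contributes max(k−i, prod[k−i]).
prod[2] = 1×max(1,0) = 1×1 = 1
prod[3] = 1×max(2,1) = 1×2 = 2
prod[4] = 2×max(2,1) = 2×2 = 4
prod[5] = 2×max(3,2) = 2×3 = 6
One optimal split: 3 + 2; product 3×2 = 6.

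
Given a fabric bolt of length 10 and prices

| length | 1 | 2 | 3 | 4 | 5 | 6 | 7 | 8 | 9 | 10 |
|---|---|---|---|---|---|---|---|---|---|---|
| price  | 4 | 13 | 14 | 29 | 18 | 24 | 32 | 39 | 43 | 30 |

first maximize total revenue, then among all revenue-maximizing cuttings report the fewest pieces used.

Build r[k] bottom-up: r[k] = max over allowed piece i of (p[i] + r[k−i]).
r[1] = 4
r[2] = 13
r[3] = 17  (first piece 1, then r[2]=13)
r[4] = 29
r[5] = 33  (first piece 1, then r[4]=29)
r[6] = 42  (first piece 2, then r[4]=29)
r[7] = 46  (first piece 1, then r[6]=42)
r[8] = 58  (first piece 4, then r[4]=29)
r[9] = 62  (first piece 1, then r[8]=58)
r[10] = 71  (first piece 2, then r[8]=58)
Maximum revenue is $71.
Now minimize piece count subject to staying optimal: for each k, pieces[k] = 1 + min over i with p[i]+r[k−i]=r[k] of pieces[k−i].
pieces[7] = 3
pieces[8] = 2
pieces[9] = 3
pieces[10] = 3

3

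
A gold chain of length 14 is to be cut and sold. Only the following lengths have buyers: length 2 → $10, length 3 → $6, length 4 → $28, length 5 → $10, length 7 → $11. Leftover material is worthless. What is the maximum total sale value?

Let best[k] be the best obtainable value from length k. For each k, try every first piece i and keep the best of price[i] + best[k−i].
best[1] = 0
best[2] = 10
best[3] = 10
best[4] = 28
best[5] = 28
best[6] = 38  (first piece 2, then best[4]=28)
best[7] = 38
best[8] = 56  (first piece 4, then best[4]=28)
best[9] = 56
best[10] = 66  (first piece 2, then best[8]=56)
best[11] = 66
best[12] = 84  (first piece 4, then best[8]=56)
best[13] = 84
best[14] = 94  (first piece 2, then best[12]=84)
One optimal cutting: 4 + 4 + 4 + 2 → $94.

94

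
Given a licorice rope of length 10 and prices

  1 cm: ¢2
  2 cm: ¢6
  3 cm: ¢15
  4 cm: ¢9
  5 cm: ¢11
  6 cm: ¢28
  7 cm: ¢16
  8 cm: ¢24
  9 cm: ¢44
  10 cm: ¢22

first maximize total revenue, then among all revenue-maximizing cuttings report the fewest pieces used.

4

Consider every possible first cut. r[k] is the best of p[i]+r[k−i] over all sellable i≤k.
r[1] = 2
r[2] = max(2+2, 6+0) = 6
r[3] = max(2+6, 6+2, 15+0) = 15
r[4] = max(2+15, 6+6, 15+2, 9+0) = 17
r[5] = max(2+17, 6+15, 15+6, 9+2, 11+0) = 21
r[6] = max(2+21, 6+17, 15+15, 9+6, 11+2, 28+0) = 30
r[7] = max(2+30, 6+21, 15+17, …, 28+2, 16+0) = 32
r[8] = max(2+32, 6+30, 15+21, …, 16+2, 24+0) = 36
r[9] = max(2+36, 6+32, 15+30, …, 24+2, 44+0) = 45
r[10] = max(2+45, 6+36, 15+32, …, 44+2, 22+0) = 47
Maximum revenue is ¢47.
Now minimize piece count subject to staying optimal: for each k, pieces[k] = 1 + min over i with p[i]+r[k−i]=r[k] of pieces[k−i].
pieces[7] = 3
pieces[8] = 3
pieces[9] = 3
pieces[10] = 4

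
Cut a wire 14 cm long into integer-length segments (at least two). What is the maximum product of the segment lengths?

162

Define m[k] = max over 1≤i<k of i · max(k−i, m[k−i]); the inner max lets the remainder stay uncut if that's better.
Small cases: m[2]=1, m[3]=2, m[4]=4, m[5]=6, m[6]=9, m[7]=12, m[8]=18.
m[9] = 3×max(6,9) = 3×9 = 27
m[10] = 2×max(8,18) = 2×18 = 36
m[11] = 2×max(9,27) = 2×27 = 54
m[12] = 3×max(9,27) = 3×27 = 81
m[13] = 2×max(11,54) = 2×54 = 108
m[14] = 2×max(12,81) = 2×81 = 162
One optimal split: 3 + 3 + 3 + 3 + 2; product 3×3×3×3×2 = 162.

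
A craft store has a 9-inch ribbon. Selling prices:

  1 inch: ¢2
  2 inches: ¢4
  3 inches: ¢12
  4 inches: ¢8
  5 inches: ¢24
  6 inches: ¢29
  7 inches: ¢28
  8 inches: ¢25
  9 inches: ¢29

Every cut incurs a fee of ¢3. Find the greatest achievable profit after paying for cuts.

Build r[k] bottom-up: r[k] = max over allowed piece i of (p[i] + r[k−i]) − 3 per cut.
r[1] = 2
r[2] = 4
r[3] = 12
r[4] = 11  (first piece 1, then r[3]=12)
r[5] = 24
r[6] = 29
r[7] = 28  (first piece 1, then r[6]=29)
r[8] = 33  (first piece 3, then r[5]=24)
r[9] = 38  (first piece 3, then r[6]=29)
One optimal plan: pieces 6 + 3 (1 cut) → ¢41 − ¢3 = ¢38.

38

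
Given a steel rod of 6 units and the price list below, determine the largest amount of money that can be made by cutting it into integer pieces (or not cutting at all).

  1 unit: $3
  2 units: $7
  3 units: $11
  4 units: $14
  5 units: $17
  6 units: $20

Let r[k] be the best obtainable value from length k. For each k, try every first piece i and keep the best of price[i] + r[k−i].
r[1] = 3
r[2] = max(3+3, 7+0) = 7
r[3] = max(3+7, 7+3, 11+0) = 11
r[4] = max(3+11, 7+7, 11+3, 14+0) = 14
r[5] = max(3+14, 7+11, 11+7, 14+3, 17+0) = 18
r[6] = max(3+18, 7+14, 11+11, 14+7, 17+3, 20+0) = 22
One optimal cutting: 3 + 3 → $11 + $11 = $22.

22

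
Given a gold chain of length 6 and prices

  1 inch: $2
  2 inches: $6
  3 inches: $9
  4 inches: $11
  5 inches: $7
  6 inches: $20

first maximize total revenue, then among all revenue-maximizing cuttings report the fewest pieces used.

Let r[k] be the best obtainable value from length k. For each k, try every first piece i and keep the best of price[i] + r[k−i].
r[1] = 2
r[2] = 6
r[3] = 9
r[4] = 12  (first piece 2, then r[2]=6)
r[5] = 15  (first piece 2, then r[3]=9)
r[6] = 20
Maximum revenue is $20.
Now minimize piece count subject to staying optimal: for each k, pieces[k] = 1 + min over i with p[i]+r[k−i]=r[k] of pieces[k−i].
pieces[3] = 1
pieces[4] = 2
pieces[5] = 2
pieces[6] = 1

1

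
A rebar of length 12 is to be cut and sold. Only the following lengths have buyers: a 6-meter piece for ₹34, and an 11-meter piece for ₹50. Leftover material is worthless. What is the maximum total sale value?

68

Consider every possible first cut. r[k] is the best of p[i]+r[k−i] over all sellable i≤k.
r[1] = 0
r[2] = 0
r[3] = 0
r[4] = 0
r[5] = 0
r[6] = 34
r[7] = 34
r[8] = 34
r[9] = 34
r[10] = 34
r[11] = max(34+0, 50+0) = 50
r[12] = max(34+34, 50+0) = 68
One optimal cutting: 6 + 6 → ₹68.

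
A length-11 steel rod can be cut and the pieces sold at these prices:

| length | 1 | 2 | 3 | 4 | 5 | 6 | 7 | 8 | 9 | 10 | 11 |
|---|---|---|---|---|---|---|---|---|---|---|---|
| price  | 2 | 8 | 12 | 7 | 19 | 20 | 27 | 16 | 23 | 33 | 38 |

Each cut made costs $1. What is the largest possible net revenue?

Consider every possible first cut. net[k] is the best of p[i]+net[k−i] over all sellable i≤k, charging 1 whenever i<k.
net[1] = 2
net[2] = max(2+2-1, 8+0) = 8
net[3] = max(2+8-1, 8+2-1, 12+0) = 12
net[4] = max(2+12-1, 8+8-1, 12+2-1, 7+0) = 15
net[5] = max(2+15-1, 8+12-1, 12+8-1, 7+2-1, 19+0) = 19
net[6] = max(2+19-1, 8+15-1, 12+12-1, 7+8-1, 19+2-1, 20+0) = 23
net[7] = max(2+23-1, 8+19-1, 12+15-1, …, 20+2-1, 27+0) = 27
net[8] = max(2+27-1, 8+23-1, 12+19-1, …, 27+2-1, 16+0) = 30
net[9] = max(2+30-1, 8+27-1, 12+23-1, …, 16+2-1, 23+0) = 34
net[10] = max(2+34-1, 8+30-1, 12+27-1, …, 23+2-1, 33+0) = 38
net[11] = max(2+38-1, 8+34-1, 12+30-1, …, 33+2-1, 38+0) = 41
One optimal plan: pieces 7 + 2 + 2 (2 cuts) → $43 − $2 = $41.

41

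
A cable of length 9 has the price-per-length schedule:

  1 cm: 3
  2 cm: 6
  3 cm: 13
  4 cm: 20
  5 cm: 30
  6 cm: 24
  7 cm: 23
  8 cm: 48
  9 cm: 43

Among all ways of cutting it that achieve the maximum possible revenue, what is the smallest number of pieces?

Consider every possible first cut. r[k] is the best of p[i]+r[k−i] over all sellable i≤k.
r[1] = 3
r[2] = max(3+3, 6+0) = 6
r[3] = max(3+6, 6+3, 13+0) = 13
r[4] = max(3+13, 6+6, 13+3, 20+0) = 20
r[5] = max(3+20, 6+13, 13+6, 20+3, 30+0) = 30
r[6] = max(3+30, 6+20, 13+13, 20+6, 30+3, 24+0) = 33
r[7] = max(3+33, 6+30, 13+20, …, 24+3, 23+0) = 36
r[8] = max(3+36, 6+33, 13+30, …, 23+3, 48+0) = 48
r[9] = max(3+48, 6+36, 13+33, …, 48+3, 43+0) = 51
Maximum revenue is 51.
Now minimize piece count subject to staying optimal: for each k, pieces[k] = 1 + min over i with p[i]+r[k−i]=r[k] of pieces[k−i].
pieces[6] = 2
pieces[7] = 2
pieces[8] = 1
pieces[9] = 2

2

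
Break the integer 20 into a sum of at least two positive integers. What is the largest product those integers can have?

1458

Fill g[k] for k=2..20: at each k try every first piece i and multiply by the better of (k−i) uncut or g[k−i].
Small cases: g[2]=1, g[3]=2, g[4]=4, g[5]=6, g[6]=9, g[7]=12, g[8]=18, g[9]=27, g[10]=36, g[11]=54, g[12]=81, g[13]=108, g[14]=162.
g[15] = max(1×162, 2×108, 3×81, …, 13×2, 14×1) = 243
g[16] = max(1×243, 2×162, 3×108, …, 14×2, 15×1) = 324
g[17] = max(1×324, 2×243, 3×162, …, 15×2, 16×1) = 486
g[18] = max(1×486, 2×324, 3×243, …, 16×2, 17×1) = 729
g[19] = max(1×729, 2×486, 3×324, …, 17×2, 18×1) = 972
g[20] = max(1×972, 2×729, 3×486, …, 18×2, 19×1) = 1458
One optimal split: 3 + 3 + 3 + 3 + 3 + 3 + 2; product 3×3×3×3×3×3×2 = 1458.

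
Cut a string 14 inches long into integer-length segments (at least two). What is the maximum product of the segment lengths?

Fill m[k] for k=2..14: at each k try every first piece i and multiply by the better of (k−i) uncut or m[k−i].
m[2] = 1*max(1,0) = 1*1 = 1
m[3] = 1*max(2,1) = 1*2 = 2
m[4] = 2*max(2,1) = 2*2 = 4
m[5] = 2*max(3,2) = 2*3 = 6
m[6] = 3*max(3,2) = 3*3 = 9
m[7] = 2*max(5,6) = 2*6 = 12
m[8] = 2*max(6,9) = 2*9 = 18
m[9] = 3*max(6,9) = 3*9 = 27
m[10] = 2*max(8,18) = 2*18 = 36
m[11] = 2*max(9,27) = 2*27 = 54
m[12] = 3*max(9,27) = 3*27 = 81
m[13] = 2*max(11,54) = 2*54 = 108
m[14] = 2*max(12,81) = 2*81 = 162
One optimal split: 3 + 3 + 3 + 3 + 2; product 3*3*3*3*2 = 162.

162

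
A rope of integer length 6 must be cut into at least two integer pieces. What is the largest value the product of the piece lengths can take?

9

Define prod[k] = max over 1≤i<k of i · max(k−i, prod[k−i]); the inner max lets the remainder stay uncut if that's better.
prod[2] = 1*max(1,0) = 1*1 = 1
prod[3] = max(1*2, 2*1) = 2
prod[4] = max(1*3, 2*2, 3*1) = 4
prod[5] = max(1*4, 2*3, 3*2, 4*1) = 6
prod[6] = max(1*6, 2*4, 3*3, 4*2, 5*1) = 9
One optimal split: 3 + 3; product 3*3 = 9.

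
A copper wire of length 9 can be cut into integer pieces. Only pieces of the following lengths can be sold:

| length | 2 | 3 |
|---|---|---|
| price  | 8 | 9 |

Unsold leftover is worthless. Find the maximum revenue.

Build r[k] bottom-up: r[k] = max over allowed piece i of (p[i] + r[k−i]).
r[1] = 0
r[2] = 8
r[3] = max(8+0, 9+0) = 9
r[4] = max(8+8, 9+0) = 16
r[5] = max(8+9, 9+8) = 17
r[6] = max(8+16, 9+9) = 24
r[7] = max(8+17, 9+16) = 25
r[8] = max(8+24, 9+17) = 32
r[9] = max(8+25, 9+24) = 33
One optimal cutting: 3 + 2 + 2 + 2 → €33.

33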